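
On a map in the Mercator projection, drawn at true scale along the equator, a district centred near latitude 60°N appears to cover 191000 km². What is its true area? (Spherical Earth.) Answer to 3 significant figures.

47800 km²

The Mercator projection is conformal; its linear scale factor is the same in every direction and equals sec φ = 1/cos φ.
Areal scale = k² = sec²φ = 1/cos²(60°) = 1/0.5000² = 4.000.
True area = apparent / (areal scale) = 191000 / 4.000 ≈ 47800 km².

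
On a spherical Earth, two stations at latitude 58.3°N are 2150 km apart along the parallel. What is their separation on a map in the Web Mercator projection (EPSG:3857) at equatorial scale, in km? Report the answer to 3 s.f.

4090 km

For Mercator, h = k = sec φ (a conformal cylindrical projection has a single point scale, 1/cos φ).
Along the parallel, k = sec 58.3° = 1/0.5255 = 1.903.
Map distance = 2150 × 1.903 ≈ 4090 km.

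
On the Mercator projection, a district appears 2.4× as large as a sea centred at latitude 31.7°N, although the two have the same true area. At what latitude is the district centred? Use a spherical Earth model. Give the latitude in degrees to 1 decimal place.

For equal true areas on Mercator, apparent areas scale as sec²φ, so the ratio is cos²φ₂ / cos²φ₁.
cos²φ₂ / cos²φ₁ = 2.4  ⇒  cos φ₁ = cos 31.7° / √2.4 = 0.8508/1.549 = 0.5492.
φ₁ = arccos(0.5492) ≈ 56.7°.

56.7°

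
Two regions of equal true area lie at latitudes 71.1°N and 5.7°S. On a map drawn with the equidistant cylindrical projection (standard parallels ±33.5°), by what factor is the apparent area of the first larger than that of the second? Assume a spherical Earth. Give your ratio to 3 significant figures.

3.07

The equidistant cylindrical projection with φ₀ = 33.5° has h = 1 (meridians true) and k = cos φ₀ / cos φ along parallels.
Areal scale at 71.1°: h·k = 1.000 × 2.574 = 2.574.
Areal scale at 5.7°: h·k = 1.000 × 0.8380 = 0.8380.
Ratio = 2.574/0.8380 ≈ 3.07.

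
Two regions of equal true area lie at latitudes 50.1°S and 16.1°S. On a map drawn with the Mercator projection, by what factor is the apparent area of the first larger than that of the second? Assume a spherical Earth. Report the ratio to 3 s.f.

On Mercator, area is exaggerated by sec²φ = 1/cos²φ.
At 50.1°: sec²(50.1°) = 1/0.6414² = 2.430.
At 16.1°: sec²(16.1°) = 1/0.9608² = 1.083.
Ratio = 2.430/1.083 = cos²(16.1°)/cos²(50.1°) ≈ 2.24.

2.24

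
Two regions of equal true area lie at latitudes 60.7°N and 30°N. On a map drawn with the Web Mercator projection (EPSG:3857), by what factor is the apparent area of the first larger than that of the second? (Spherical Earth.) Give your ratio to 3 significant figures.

3.13

On Mercator, area is exaggerated by sec²φ = 1/cos²φ.
At 60.7°: sec²(60.7°) = 1/0.4894² = 4.175.
At 30°: sec²(30°) = 1/0.8660² = 1.333.
Ratio = 4.175/1.333 = cos²(30°)/cos²(60.7°) ≈ 3.13.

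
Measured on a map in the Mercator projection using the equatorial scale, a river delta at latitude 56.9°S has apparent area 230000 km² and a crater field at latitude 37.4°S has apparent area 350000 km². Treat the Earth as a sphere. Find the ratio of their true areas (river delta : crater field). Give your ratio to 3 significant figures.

0.311

On Mercator the areal scale is sec²φ, so true area = apparent × cos²φ.
True area of river delta: 230000 × cos²(56.9°) = 230000 × 0.2982 = 68590 km².
True area of crater field: 350000 × cos²(37.4°) = 350000 × 0.6311 = 220900 km².
Ratio = 68590 / 220900 ≈ 0.311.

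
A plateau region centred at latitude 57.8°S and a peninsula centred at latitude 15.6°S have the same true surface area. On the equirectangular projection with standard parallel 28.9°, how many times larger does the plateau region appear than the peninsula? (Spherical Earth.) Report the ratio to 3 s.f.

With standard parallel φ₀ = 28.9°, the equirectangular projection gives x = Rλ cos φ₀, y = Rφ, so h = 1 and k = cos 28.9° / cos φ.
Areal scale at 57.8°: h·k = 1.000 × 1.643 = 1.643.
Areal scale at 15.6°: h·k = 1.000 × 0.9089 = 0.9089.
Ratio = 1.643/0.9089 ≈ 1.81.

1.81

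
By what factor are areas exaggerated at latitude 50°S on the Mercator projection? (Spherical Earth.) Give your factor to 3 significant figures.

2.42

For Mercator, h = k = sec φ (a conformal cylindrical projection has a single point scale, 1/cos φ).
Areal scale = k² = sec²φ = 1/cos²(50°) = 1/0.6428² = 2.420.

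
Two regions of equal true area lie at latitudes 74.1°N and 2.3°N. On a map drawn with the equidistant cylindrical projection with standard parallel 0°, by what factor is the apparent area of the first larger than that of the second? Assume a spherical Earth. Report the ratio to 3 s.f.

3.65

Plate carrée maps x = Rλ, y = Rφ. The meridian scale is h = 1 and the parallel scale is k = 1/cos φ = sec φ.
Areal scale at 74.1°: h·k = 1.000 × 3.650 = 3.650.
Areal scale at 2.3°: h·k = 1.000 × 1.001 = 1.001.
Ratio = 3.650/1.001 ≈ 3.65.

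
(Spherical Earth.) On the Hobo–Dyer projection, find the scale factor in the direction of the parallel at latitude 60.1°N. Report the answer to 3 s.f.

The Hobo–Dyer projection is cylindrical equal-area with φ₀ = 37.5°. Cylindrical equal-area (φ₀ = 37.5°): h = cos φ / cos 37.5° along meridians, k = cos 37.5° / cos φ along parallels; h·k = 1.
k = cos 37.5° / cos 60.1° = 0.7934/0.4985 = 1.592.

1.59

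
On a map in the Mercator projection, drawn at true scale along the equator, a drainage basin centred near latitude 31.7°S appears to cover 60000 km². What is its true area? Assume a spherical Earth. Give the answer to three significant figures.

43400 km²

The Mercator projection is conformal; its linear scale factor is the same in every direction and equals sec φ = 1/cos φ.
Areal scale = k² = sec²φ = 1/cos²(31.7°) = 1/0.8508² = 1.381.
True area = apparent / (areal scale) = 60000 / 1.381 ≈ 43400 km².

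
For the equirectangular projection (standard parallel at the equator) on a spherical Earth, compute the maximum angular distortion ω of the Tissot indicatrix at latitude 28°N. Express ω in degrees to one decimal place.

For the equirectangular projection with φ₀ = 0 (plate carrée), h = 1 along meridians and k = sec φ along parallels.
At 28°: h = 1.000, k = 1.133; principal scales a = 1.133, b = 1.000.
sin(ω/2) = (a − b)/(a + b) = 0.1326/2.133 = 0.06216, so ω = 2 arcsin(0.06216) ≈ 7.1°.

7.1°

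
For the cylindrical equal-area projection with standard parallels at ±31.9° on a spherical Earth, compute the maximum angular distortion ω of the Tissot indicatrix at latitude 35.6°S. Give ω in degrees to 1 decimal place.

4.9°

For cylindrical equal-area with standard parallel φ₀, h = cos φ / cos φ₀ and k = cos φ₀ / cos φ, so h·k = 1.
At 35.6°: h = 0.9577, k = 1.044; principal scales a = 1.044, b = 0.9577.
sin(ω/2) = (a − b)/(a + b) = 0.08637/2.002 = 0.04314, so ω = 2 arcsin(0.04314) ≈ 4.9°.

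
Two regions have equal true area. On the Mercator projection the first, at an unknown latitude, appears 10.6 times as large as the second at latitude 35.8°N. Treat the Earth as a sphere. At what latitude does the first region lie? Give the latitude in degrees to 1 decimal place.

For equal true areas on Mercator, apparent areas scale as sec²φ, so the ratio is cos²φ₂ / cos²φ₁.
cos²φ₂ / cos²φ₁ = 10.6  ⇒  cos φ₁ = cos 35.8° / √10.6 = 0.8111/3.256 = 0.2491.
φ₁ = arccos(0.2491) ≈ 75.6°.

75.6°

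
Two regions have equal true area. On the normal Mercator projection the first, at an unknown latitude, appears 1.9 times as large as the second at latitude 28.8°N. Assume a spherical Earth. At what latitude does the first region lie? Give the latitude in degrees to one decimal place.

Mercator areal scale is sec²φ, so apparent-area ratio = sec²φ₁ / sec²φ₂ = cos²φ₂ / cos²φ₁.
cos²φ₂ / cos²φ₁ = 1.9  ⇒  cos φ₁ = cos 28.8° / √1.9 = 0.8763/1.378 = 0.6357.
φ₁ = arccos(0.6357) ≈ 50.5°.

50.5°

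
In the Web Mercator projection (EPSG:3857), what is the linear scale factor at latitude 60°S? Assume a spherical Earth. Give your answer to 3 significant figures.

The Mercator projection is conformal; its linear scale factor is the same in every direction and equals sec φ = 1/cos φ.
k = 1/cos 60° = 1/0.5000 = 2.000.

2.00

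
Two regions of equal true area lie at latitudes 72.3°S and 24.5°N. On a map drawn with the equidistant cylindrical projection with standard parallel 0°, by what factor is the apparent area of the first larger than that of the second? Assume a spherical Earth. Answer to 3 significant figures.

2.99

In the plate carrée (x = Rλ, y = Rφ), meridians are true-scale (h = 1) and parallels are stretched by k = sec φ.
Areal scale at 72.3°: h·k = 1.000 × 3.289 = 3.289.
Areal scale at 24.5°: h·k = 1.000 × 1.099 = 1.099.
Ratio = 3.289/1.099 ≈ 2.99.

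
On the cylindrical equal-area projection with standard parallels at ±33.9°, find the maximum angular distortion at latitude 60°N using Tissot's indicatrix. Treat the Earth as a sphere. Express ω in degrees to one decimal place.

Cylindrical equal-area (φ₀ = 33.9°): h = cos φ / cos 33.9° along meridians, k = cos 33.9° / cos φ along parallels; h·k = 1.
At 60°: h = 0.6024, k = 1.660; principal scales a = 1.660, b = 0.6024.
sin(ω/2) = (a − b)/(a + b) = 1.058/2.262 = 0.4675, so ω = 2 arcsin(0.4675) ≈ 55.7°.

55.7°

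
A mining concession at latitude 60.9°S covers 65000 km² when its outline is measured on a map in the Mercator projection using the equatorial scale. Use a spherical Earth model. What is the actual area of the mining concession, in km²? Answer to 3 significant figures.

15400 km²

For Mercator, h = k = sec φ (a conformal cylindrical projection has a single point scale, 1/cos φ).
Areal scale = k² = sec²φ = 1/cos²(60.9°) = 1/0.4863² = 4.228.
True area = apparent / (areal scale) = 65000 / 4.228 ≈ 15400 km².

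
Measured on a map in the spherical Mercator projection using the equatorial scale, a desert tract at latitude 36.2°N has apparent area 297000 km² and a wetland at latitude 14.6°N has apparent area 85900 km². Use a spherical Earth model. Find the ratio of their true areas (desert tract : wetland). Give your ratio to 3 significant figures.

2.40

Since Mercator area scale is 1/cos²φ, the true area equals the apparent area multiplied by cos²φ.
True area of desert tract: 297000 × cos²(36.2°) = 297000 × 0.6512 = 193400 km².
True area of wetland: 85900 × cos²(14.6°) = 85900 × 0.9365 = 80440 km².
Ratio = 193400 / 80440 ≈ 2.40.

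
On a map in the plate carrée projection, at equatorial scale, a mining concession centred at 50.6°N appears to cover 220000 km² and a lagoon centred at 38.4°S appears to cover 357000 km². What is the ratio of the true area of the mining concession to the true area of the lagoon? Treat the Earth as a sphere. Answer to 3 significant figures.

0.499

On the plate carrée, areal scale = h·k = 1 × sec φ, so true area = apparent × cos φ.
True area of mining concession: 220000 × cos(50.6°) = 220000 × 0.6347 = 139600 km².
True area of lagoon: 357000 × cos(38.4°) = 357000 × 0.7837 = 279800 km².
Ratio = 139600 / 279800 ≈ 0.499.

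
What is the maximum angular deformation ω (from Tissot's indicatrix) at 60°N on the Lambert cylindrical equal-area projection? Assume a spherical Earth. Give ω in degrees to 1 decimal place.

73.7°

The Lambert cylindrical equal-area projection is the cylindrical equal-area projection with its standard parallel at the equator (φ₀ = 0). Cylindrical equal-area (φ₀ = 0°): h = cos φ / cos 0° along meridians, k = cos 0° / cos φ along parallels; h·k = 1.
At 60°: h = 0.5000, k = 2.000; principal scales a = 2.000, b = 0.5000.
sin(ω/2) = (a − b)/(a + b) = 1.500/2.500 = 0.6000, so ω = 2 arcsin(0.6000) ≈ 73.7°.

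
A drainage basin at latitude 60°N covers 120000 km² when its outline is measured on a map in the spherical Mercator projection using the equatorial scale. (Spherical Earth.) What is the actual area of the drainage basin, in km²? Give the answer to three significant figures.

Mercator is conformal, so the point scale is isotropic: h = k = sec φ = 1/cos φ.
Areal scale = k² = sec²φ = 1/cos²(60°) = 1/0.5000² = 4.000.
True area = apparent / (areal scale) = 120000 / 4.000 ≈ 30000 km².

30000 km²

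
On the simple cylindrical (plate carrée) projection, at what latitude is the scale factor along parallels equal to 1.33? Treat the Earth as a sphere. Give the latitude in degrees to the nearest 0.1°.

41.2°

Plate carrée: h = 1, k = sec φ along parallels.
sec φ = 1.33  ⇒  cos φ = 0.7519  ⇒  φ ≈ 41.2°.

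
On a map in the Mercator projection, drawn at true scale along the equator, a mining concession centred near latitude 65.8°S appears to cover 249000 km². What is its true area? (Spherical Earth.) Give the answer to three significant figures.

41800 km²

The Mercator projection is conformal; its linear scale factor is the same in every direction and equals sec φ = 1/cos φ.
Areal scale = k² = sec²φ = 1/cos²(65.8°) = 1/0.4099² = 5.951.
True area = apparent / (areal scale) = 249000 / 5.951 ≈ 41800 km².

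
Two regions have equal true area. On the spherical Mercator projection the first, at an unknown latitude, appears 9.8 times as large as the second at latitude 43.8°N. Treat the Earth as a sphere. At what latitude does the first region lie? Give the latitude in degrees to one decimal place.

76.7°

For equal true areas on Mercator, apparent areas scale as sec²φ, so the ratio is cos²φ₂ / cos²φ₁.
cos²φ₂ / cos²φ₁ = 9.8  ⇒  cos φ₁ = cos 43.8° / √9.8 = 0.7218/3.130 = 0.2306.
φ₁ = arccos(0.2306) ≈ 76.7°.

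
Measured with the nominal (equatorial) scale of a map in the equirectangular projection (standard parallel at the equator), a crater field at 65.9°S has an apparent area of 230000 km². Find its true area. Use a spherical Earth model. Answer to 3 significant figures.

Plate carrée maps x = Rλ, y = Rφ. The meridian scale is h = 1 and the parallel scale is k = 1/cos φ = sec φ.
Areal scale = h·k = 1 × sec φ; at 65.9°, h = 1.000, k = 2.449, so h·k = 2.449.
True area = apparent / (areal scale) = 230000 / 2.449 ≈ 93900 km².

93900 km²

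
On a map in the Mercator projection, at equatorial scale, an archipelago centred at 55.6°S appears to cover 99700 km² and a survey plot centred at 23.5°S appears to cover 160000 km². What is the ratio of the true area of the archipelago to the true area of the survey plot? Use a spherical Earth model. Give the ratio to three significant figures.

0.236

Mercator's areal exaggeration is sec²φ; hence true area = (apparent area) · cos²φ.
True area of archipelago: 99700 × cos²(55.6°) = 99700 × 0.3192 = 31820 km².
True area of survey plot: 160000 × cos²(23.5°) = 160000 × 0.8410 = 134600 km².
Ratio = 31820 / 134600 ≈ 0.236.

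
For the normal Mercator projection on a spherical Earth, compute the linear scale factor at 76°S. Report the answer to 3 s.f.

For Mercator, h = k = sec φ (a conformal cylindrical projection has a single point scale, 1/cos φ).
k = 1/cos 76° = 1/0.2419 = 4.134.

4.13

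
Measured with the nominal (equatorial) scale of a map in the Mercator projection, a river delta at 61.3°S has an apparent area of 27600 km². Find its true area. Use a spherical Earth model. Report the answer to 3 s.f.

6360 km²

For Mercator, h = k = sec φ (a conformal cylindrical projection has a single point scale, 1/cos φ).
Areal scale = k² = sec²φ = 1/cos²(61.3°) = 1/0.4802² = 4.336.
True area = apparent / (areal scale) = 27600 / 4.336 ≈ 6360 km².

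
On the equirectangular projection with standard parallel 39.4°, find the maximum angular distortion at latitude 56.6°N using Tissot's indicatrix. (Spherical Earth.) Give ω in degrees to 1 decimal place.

In the equirectangular projection with standard parallel φ₀ = 39.4° (x = Rλ cos φ₀, y = Rφ), meridians are true-scale (h = 1) and the parallel scale is k = cos φ₀ / cos φ.
At 56.6°: h = 1.000, k = 1.404; principal scales a = 1.404, b = 1.000.
sin(ω/2) = (a − b)/(a + b) = 0.4037/2.404 = 0.1680, so ω = 2 arcsin(0.1680) ≈ 19.3°.

19.3°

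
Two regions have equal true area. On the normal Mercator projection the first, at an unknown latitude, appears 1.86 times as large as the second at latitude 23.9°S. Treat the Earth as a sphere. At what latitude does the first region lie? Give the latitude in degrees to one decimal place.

For equal true areas on Mercator, apparent areas scale as sec²φ, so the ratio is cos²φ₂ / cos²φ₁.
cos²φ₂ / cos²φ₁ = 1.86  ⇒  cos φ₁ = cos 23.9° / √1.86 = 0.9143/1.364 = 0.6704.
φ₁ = arccos(0.6704) ≈ 47.9°.

47.9°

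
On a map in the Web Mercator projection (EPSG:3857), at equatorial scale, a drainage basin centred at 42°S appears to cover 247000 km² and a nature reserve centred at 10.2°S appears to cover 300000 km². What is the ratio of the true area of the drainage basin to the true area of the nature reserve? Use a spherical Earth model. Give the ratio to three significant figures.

Mercator's areal exaggeration is sec²φ; hence true area = (apparent area) · cos²φ.
True area of drainage basin: 247000 × cos²(42°) = 247000 × 0.5523 = 136400 km².
True area of nature reserve: 300000 × cos²(10.2°) = 300000 × 0.9686 = 290600 km².
Ratio = 136400 / 290600 ≈ 0.469.

0.469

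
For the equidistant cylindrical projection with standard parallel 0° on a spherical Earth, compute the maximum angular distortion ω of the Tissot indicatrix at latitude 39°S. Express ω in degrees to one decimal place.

14.4°

For the equirectangular projection with φ₀ = 0 (plate carrée), h = 1 along meridians and k = sec φ along parallels.
At 39°: h = 1.000, k = 1.287; principal scales a = 1.287, b = 1.000.
sin(ω/2) = (a − b)/(a + b) = 0.2868/2.287 = 0.1254, so ω = 2 arcsin(0.1254) ≈ 14.4°.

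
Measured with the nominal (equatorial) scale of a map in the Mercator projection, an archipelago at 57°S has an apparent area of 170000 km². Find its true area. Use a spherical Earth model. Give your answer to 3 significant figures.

50400 km²

For Mercator, h = k = sec φ (a conformal cylindrical projection has a single point scale, 1/cos φ).
Areal scale = k² = sec²φ = 1/cos²(57°) = 1/0.5446² = 3.371.
True area = apparent / (areal scale) = 170000 / 3.371 ≈ 50400 km².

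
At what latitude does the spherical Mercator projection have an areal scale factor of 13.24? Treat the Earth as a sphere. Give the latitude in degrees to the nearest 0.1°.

74.0°

Mercator areal scale is sec²φ.
sec²φ = 13.24  ⇒  cos²φ = 0.07553  ⇒  cos φ = 0.2748.
φ = arccos(0.2748) ≈ 74.0°.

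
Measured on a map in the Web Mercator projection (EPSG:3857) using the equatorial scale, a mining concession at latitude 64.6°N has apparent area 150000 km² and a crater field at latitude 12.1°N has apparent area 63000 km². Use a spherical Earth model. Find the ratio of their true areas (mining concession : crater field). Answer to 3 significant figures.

0.458

Mercator's areal exaggeration is sec²φ; hence true area = (apparent area) · cos²φ.
True area of mining concession: 150000 × cos²(64.6°) = 150000 × 0.1840 = 27600 km².
True area of crater field: 63000 × cos²(12.1°) = 63000 × 0.9561 = 60230 km².
Ratio = 27600 / 60230 ≈ 0.458.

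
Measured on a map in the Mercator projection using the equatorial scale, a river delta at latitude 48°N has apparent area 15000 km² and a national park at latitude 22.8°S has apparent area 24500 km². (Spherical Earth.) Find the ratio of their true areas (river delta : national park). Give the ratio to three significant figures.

0.323

Mercator's areal exaggeration is sec²φ; hence true area = (apparent area) · cos²φ.
True area of river delta: 15000 × cos²(48°) = 15000 × 0.4477 = 6716 km².
True area of national park: 24500 × cos²(22.8°) = 24500 × 0.8498 = 20820 km².
Ratio = 6716 / 20820 ≈ 0.323.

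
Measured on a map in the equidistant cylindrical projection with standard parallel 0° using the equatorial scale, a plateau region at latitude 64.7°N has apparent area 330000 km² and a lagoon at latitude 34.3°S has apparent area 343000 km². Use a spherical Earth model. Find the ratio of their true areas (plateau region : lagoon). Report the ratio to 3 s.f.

On the plate carrée, areal scale = h·k = 1 × sec φ, so true area = apparent × cos φ.
True area of plateau region: 330000 × cos(64.7°) = 330000 × 0.4274 = 141000 km².
True area of lagoon: 343000 × cos(34.3°) = 343000 × 0.8261 = 283400 km².
Ratio = 141000 / 283400 ≈ 0.498.

0.498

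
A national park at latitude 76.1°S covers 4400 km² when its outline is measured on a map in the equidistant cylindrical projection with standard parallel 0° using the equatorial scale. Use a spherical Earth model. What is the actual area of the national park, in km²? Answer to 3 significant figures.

Plate carrée maps x = Rλ, y = Rφ. The meridian scale is h = 1 and the parallel scale is k = 1/cos φ = sec φ.
Areal scale = h·k = 1 × sec φ; at 76.1°, h = 1.000, k = 4.163, so h·k = 4.163.
True area = apparent / (areal scale) = 4400 / 4.163 ≈ 1060 km².

1060 km²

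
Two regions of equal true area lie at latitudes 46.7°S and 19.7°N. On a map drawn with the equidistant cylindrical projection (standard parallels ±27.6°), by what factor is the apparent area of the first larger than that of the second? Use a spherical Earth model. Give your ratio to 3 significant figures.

In the equirectangular projection with standard parallel φ₀ = 27.6° (x = Rλ cos φ₀, y = Rφ), meridians are true-scale (h = 1) and the parallel scale is k = cos φ₀ / cos φ.
Areal scale at 46.7°: h·k = 1.000 × 1.292 = 1.292.
Areal scale at 19.7°: h·k = 1.000 × 0.9413 = 0.9413.
Ratio = 1.292/0.9413 ≈ 1.37.

1.37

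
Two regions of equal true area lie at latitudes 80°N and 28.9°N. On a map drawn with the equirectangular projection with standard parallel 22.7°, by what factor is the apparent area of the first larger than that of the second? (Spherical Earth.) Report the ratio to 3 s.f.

5.04

In the equirectangular projection with standard parallel φ₀ = 22.7° (x = Rλ cos φ₀, y = Rφ), meridians are true-scale (h = 1) and the parallel scale is k = cos φ₀ / cos φ.
Areal scale at 80°: h·k = 1.000 × 5.313 = 5.313.
Areal scale at 28.9°: h·k = 1.000 × 1.054 = 1.054.
Ratio = 5.313/1.054 ≈ 5.04.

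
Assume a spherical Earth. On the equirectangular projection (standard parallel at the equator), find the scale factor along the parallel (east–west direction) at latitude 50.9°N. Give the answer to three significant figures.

1.59

Plate carrée maps x = Rλ, y = Rφ. The meridian scale is h = 1 and the parallel scale is k = 1/cos φ = sec φ.
k = 1/cos 50.9° = 1/0.6307 = 1.586.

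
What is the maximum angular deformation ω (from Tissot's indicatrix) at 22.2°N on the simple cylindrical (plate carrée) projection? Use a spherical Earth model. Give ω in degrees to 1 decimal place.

4.4°

For the equirectangular projection with φ₀ = 0 (plate carrée), h = 1 along meridians and k = sec φ along parallels.
At 22.2°: h = 1.000, k = 1.080; principal scales a = 1.080, b = 1.000.
sin(ω/2) = (a − b)/(a + b) = 0.08006/2.080 = 0.03849, so ω = 2 arcsin(0.03849) ≈ 4.4°.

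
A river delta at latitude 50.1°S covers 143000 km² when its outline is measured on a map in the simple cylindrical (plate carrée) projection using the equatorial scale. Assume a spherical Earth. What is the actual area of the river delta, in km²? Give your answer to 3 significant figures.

91700 km²

In the plate carrée (x = Rλ, y = Rφ), meridians are true-scale (h = 1) and parallels are stretched by k = sec φ.
Areal scale = h·k = 1 × sec φ; at 50.1°, h = 1.000, k = 1.559, so h·k = 1.559.
True area = apparent / (areal scale) = 143000 / 1.559 ≈ 91700 km².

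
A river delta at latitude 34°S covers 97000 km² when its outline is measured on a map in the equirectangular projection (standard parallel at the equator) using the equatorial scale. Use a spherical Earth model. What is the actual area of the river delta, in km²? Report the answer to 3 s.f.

In the plate carrée (x = Rλ, y = Rφ), meridians are true-scale (h = 1) and parallels are stretched by k = sec φ.
Areal scale = h·k = 1 × sec φ; at 34°, h = 1.000, k = 1.206, so h·k = 1.206.
True area = apparent / (areal scale) = 97000 / 1.206 ≈ 80400 km².

80400 km²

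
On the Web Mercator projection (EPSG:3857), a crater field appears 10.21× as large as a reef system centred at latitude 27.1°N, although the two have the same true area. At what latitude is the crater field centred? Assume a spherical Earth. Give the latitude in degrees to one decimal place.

73.8°

On Mercator, (apparent₁)/(apparent₂) = sec²φ₁ / sec²φ₂ when true areas are equal.
cos²φ₂ / cos²φ₁ = 10.21  ⇒  cos φ₁ = cos 27.1° / √10.21 = 0.8902/3.195 = 0.2786.
φ₁ = arccos(0.2786) ≈ 73.8°.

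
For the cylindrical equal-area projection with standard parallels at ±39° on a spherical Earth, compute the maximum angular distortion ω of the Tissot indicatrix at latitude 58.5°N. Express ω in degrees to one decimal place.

Cylindrical equal-area (φ₀ = 39°): h = cos φ / cos 39° along meridians, k = cos 39° / cos φ along parallels; h·k = 1.
At 58.5°: h = 0.6723, k = 1.487; principal scales a = 1.487, b = 0.6723.
sin(ω/2) = (a − b)/(a + b) = 0.8150/2.160 = 0.3774, so ω = 2 arcsin(0.3774) ≈ 44.3°.

44.3°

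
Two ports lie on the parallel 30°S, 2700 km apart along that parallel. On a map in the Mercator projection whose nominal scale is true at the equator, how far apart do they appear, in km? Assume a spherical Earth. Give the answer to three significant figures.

Mercator is conformal, so the point scale is isotropic: h = k = sec φ = 1/cos φ.
Along the parallel, k = sec 30° = 1/0.8660 = 1.155.
Map distance = 2700 × 1.155 ≈ 3120 km.

3120 km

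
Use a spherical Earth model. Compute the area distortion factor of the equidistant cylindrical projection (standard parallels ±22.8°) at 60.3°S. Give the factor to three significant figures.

1.86

With standard parallel φ₀ = 22.8°, the equirectangular projection gives x = Rλ cos φ₀, y = Rφ, so h = 1 and k = cos 22.8° / cos φ.
Areal scale = h·k = 1 × cos φ₀ / cos φ; at 60.3°, h = 1.000, k = 1.861, so h·k = 1.861.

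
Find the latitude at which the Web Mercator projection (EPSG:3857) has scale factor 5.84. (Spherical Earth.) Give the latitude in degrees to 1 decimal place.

Mercator scale is k = sec φ = 1/cos φ.
1/cos φ = 5.84  ⇒  cos φ = 0.1712  ⇒  φ = arccos(0.1712) ≈ 80.1°.

80.1°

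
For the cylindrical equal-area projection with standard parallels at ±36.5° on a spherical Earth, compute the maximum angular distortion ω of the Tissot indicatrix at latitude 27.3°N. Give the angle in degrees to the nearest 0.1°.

11.5°

Cylindrical equal-area (φ₀ = 36.5°): h = cos φ / cos 36.5° along meridians, k = cos 36.5° / cos φ along parallels; h·k = 1.
At 27.3°: h = 1.105, k = 0.9046; principal scales a = 1.105, b = 0.9046.
sin(ω/2) = (a − b)/(a + b) = 0.2008/2.010 = 0.09991, so ω = 2 arcsin(0.09991) ≈ 11.5°.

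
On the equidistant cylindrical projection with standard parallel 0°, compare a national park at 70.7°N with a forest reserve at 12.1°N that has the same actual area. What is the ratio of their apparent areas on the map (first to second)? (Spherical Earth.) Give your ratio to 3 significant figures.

2.96

Plate carrée maps x = Rλ, y = Rφ. The meridian scale is h = 1 and the parallel scale is k = 1/cos φ = sec φ.
Areal scale at 70.7°: h·k = 1.000 × 3.026 = 3.026.
Areal scale at 12.1°: h·k = 1.000 × 1.023 = 1.023.
Ratio = 3.026/1.023 ≈ 2.96.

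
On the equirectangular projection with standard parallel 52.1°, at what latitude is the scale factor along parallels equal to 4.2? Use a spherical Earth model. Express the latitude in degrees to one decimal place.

With standard parallel φ₀ = 52.1°, the equirectangular projection gives x = Rλ cos φ₀, y = Rφ, so h = 1 and k = cos 52.1° / cos φ.
k = cos φ₀ / cos φ = 4.2  ⇒  cos φ = cos 52.1° / 4.2 = 0.1463.
φ = arccos(0.1463) ≈ 81.6°.

81.6°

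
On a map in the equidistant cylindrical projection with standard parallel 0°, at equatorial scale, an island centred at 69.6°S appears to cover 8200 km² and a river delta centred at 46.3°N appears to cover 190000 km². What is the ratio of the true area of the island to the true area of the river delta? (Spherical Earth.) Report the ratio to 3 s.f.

0.0218

On the plate carrée, areal scale = h·k = 1 × sec φ, so true area = apparent × cos φ.
True area of island: 8200 × cos(69.6°) = 8200 × 0.3486 = 2858 km².
True area of river delta: 190000 × cos(46.3°) = 190000 × 0.6909 = 131300 km².
Ratio = 2858 / 131300 ≈ 0.0218.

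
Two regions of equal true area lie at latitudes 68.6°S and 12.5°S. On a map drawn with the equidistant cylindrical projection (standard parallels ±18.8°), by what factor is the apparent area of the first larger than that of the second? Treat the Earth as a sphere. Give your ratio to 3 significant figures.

In the equirectangular projection with standard parallel φ₀ = 18.8° (x = Rλ cos φ₀, y = Rφ), meridians are true-scale (h = 1) and the parallel scale is k = cos φ₀ / cos φ.
Areal scale at 68.6°: h·k = 1.000 × 2.594 = 2.594.
Areal scale at 12.5°: h·k = 1.000 × 0.9696 = 0.9696.
Ratio = 2.594/0.9696 ≈ 2.68.

2.68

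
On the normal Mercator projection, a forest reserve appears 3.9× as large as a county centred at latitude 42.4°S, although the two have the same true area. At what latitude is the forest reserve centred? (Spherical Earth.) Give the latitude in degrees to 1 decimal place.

On Mercator, (apparent₁)/(apparent₂) = sec²φ₁ / sec²φ₂ when true areas are equal.
cos²φ₂ / cos²φ₁ = 3.9  ⇒  cos φ₁ = cos 42.4° / √3.9 = 0.7385/1.975 = 0.3739.
φ₁ = arccos(0.3739) ≈ 68.0°.

68.0°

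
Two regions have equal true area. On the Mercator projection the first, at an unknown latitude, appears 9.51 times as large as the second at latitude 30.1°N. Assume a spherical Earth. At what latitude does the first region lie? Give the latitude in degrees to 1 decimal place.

73.7°

For equal true areas on Mercator, apparent areas scale as sec²φ, so the ratio is cos²φ₂ / cos²φ₁.
cos²φ₂ / cos²φ₁ = 9.51  ⇒  cos φ₁ = cos 30.1° / √9.51 = 0.8652/3.084 = 0.2805.
φ₁ = arccos(0.2805) ≈ 73.7°.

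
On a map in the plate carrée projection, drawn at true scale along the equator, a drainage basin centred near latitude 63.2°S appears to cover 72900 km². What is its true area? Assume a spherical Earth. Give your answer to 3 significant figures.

Plate carrée maps x = Rλ, y = Rφ. The meridian scale is h = 1 and the parallel scale is k = 1/cos φ = sec φ.
Areal scale = h·k = 1 × sec φ; at 63.2°, h = 1.000, k = 2.218, so h·k = 2.218.
True area = apparent / (areal scale) = 72900 / 2.218 ≈ 32900 km².

32900 km²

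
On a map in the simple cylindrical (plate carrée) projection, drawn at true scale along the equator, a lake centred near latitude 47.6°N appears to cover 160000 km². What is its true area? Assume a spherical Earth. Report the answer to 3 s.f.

For the equirectangular projection with φ₀ = 0 (plate carrée), h = 1 along meridians and k = sec φ along parallels.
Areal scale = h·k = 1 × sec φ; at 47.6°, h = 1.000, k = 1.483, so h·k = 1.483.
True area = apparent / (areal scale) = 160000 / 1.483 ≈ 108000 km².

108000 km²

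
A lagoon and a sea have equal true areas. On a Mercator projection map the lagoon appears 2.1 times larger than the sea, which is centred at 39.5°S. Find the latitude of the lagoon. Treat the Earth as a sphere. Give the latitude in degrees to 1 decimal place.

Mercator areal scale is sec²φ, so apparent-area ratio = sec²φ₁ / sec²φ₂ = cos²φ₂ / cos²φ₁.
cos²φ₂ / cos²φ₁ = 2.1  ⇒  cos φ₁ = cos 39.5° / √2.1 = 0.7716/1.449 = 0.5325.
φ₁ = arccos(0.5325) ≈ 57.8°.

57.8°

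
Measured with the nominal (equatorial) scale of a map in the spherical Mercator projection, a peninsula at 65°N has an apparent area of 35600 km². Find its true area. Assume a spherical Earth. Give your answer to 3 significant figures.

6360 km²

Mercator is conformal, so the point scale is isotropic: h = k = sec φ = 1/cos φ.
Areal scale = k² = sec²φ = 1/cos²(65°) = 1/0.4226² = 5.599.
True area = apparent / (areal scale) = 35600 / 5.599 ≈ 6360 km².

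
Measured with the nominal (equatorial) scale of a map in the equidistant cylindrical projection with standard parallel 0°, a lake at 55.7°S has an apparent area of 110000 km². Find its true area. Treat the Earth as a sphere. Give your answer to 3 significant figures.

For the equirectangular projection with φ₀ = 0 (plate carrée), h = 1 along meridians and k = sec φ along parallels.
Areal scale = h·k = 1 × sec φ; at 55.7°, h = 1.000, k = 1.775, so h·k = 1.775.
True area = apparent / (areal scale) = 110000 / 1.775 ≈ 62000 km².

62000 km²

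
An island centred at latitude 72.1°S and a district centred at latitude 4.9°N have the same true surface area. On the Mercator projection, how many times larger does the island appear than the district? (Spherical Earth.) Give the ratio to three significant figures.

Mercator is conformal with k = sec φ, so areal scale = k² = sec²φ.
At 72.1°: sec²(72.1°) = 1/0.3074² = 10.59.
At 4.9°: sec²(4.9°) = 1/0.9963² = 1.007.
Ratio = 10.59/1.007 = cos²(4.9°)/cos²(72.1°) ≈ 10.5.

10.5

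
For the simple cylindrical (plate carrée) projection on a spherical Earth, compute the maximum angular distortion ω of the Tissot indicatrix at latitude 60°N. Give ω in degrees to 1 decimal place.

38.9°

For the equirectangular projection with φ₀ = 0 (plate carrée), h = 1 along meridians and k = sec φ along parallels.
At 60°: h = 1.000, k = 2.000; principal scales a = 2.000, b = 1.000.
sin(ω/2) = (a − b)/(a + b) = 1.0000/3.000 = 0.3333, so ω = 2 arcsin(0.3333) ≈ 38.9°.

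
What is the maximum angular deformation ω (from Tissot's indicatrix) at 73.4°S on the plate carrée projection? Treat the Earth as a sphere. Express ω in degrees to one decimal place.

67.5°

In the plate carrée (x = Rλ, y = Rφ), meridians are true-scale (h = 1) and parallels are stretched by k = sec φ.
At 73.4°: h = 1.000, k = 3.500; principal scales a = 3.500, b = 1.000.
sin(ω/2) = (a − b)/(a + b) = 2.500/4.500 = 0.5556, so ω = 2 arcsin(0.5556) ≈ 67.5°.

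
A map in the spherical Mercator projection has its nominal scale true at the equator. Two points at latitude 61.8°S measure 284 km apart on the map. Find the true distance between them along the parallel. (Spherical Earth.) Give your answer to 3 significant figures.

134 km

For Mercator, h = k = sec φ (a conformal cylindrical projection has a single point scale, 1/cos φ).
Along the parallel at 61.8°, map distances are exaggerated by k = sec 61.8° = 2.116.
True distance = 284 / 2.116 = 284 × cos 61.8° ≈ 134 km.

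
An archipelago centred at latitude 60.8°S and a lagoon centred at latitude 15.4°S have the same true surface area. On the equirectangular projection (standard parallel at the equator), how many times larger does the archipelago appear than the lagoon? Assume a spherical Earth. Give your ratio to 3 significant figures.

1.98

For the equirectangular projection with φ₀ = 0 (plate carrée), h = 1 along meridians and k = sec φ along parallels.
Areal scale at 60.8°: h·k = 1.000 × 2.050 = 2.050.
Areal scale at 15.4°: h·k = 1.000 × 1.037 = 1.037.
Ratio = 2.050/1.037 ≈ 1.98.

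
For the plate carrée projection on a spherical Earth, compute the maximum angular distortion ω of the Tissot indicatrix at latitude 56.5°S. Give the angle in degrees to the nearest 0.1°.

In the plate carrée (x = Rλ, y = Rφ), meridians are true-scale (h = 1) and parallels are stretched by k = sec φ.
At 56.5°: h = 1.000, k = 1.812; principal scales a = 1.812, b = 1.000.
sin(ω/2) = (a − b)/(a + b) = 0.8118/2.812 = 0.2887, so ω = 2 arcsin(0.2887) ≈ 33.6°.

33.6°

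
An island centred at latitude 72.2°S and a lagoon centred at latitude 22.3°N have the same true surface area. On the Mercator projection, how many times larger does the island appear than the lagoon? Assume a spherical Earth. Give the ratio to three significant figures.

Mercator is conformal with k = sec φ, so areal scale = k² = sec²φ.
At 72.2°: sec²(72.2°) = 1/0.3057² = 10.70.
At 22.3°: sec²(22.3°) = 1/0.9252² = 1.168.
Ratio = 10.70/1.168 = cos²(22.3°)/cos²(72.2°) ≈ 9.16.

9.16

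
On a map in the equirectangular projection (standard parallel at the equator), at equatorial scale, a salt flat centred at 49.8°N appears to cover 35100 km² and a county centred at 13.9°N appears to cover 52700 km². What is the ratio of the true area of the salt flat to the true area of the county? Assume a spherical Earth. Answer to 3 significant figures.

Plate carrée has h = 1 and k = sec φ, giving areal scale sec φ; true area = (apparent area) · cos φ.
True area of salt flat: 35100 × cos(49.8°) = 35100 × 0.6455 = 22660 km².
True area of county: 52700 × cos(13.9°) = 52700 × 0.9707 = 51160 km².
Ratio = 22660 / 51160 ≈ 0.443.

0.443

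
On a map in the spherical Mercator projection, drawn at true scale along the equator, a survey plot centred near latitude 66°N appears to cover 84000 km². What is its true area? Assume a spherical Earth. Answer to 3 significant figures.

13900 km²

For Mercator, h = k = sec φ (a conformal cylindrical projection has a single point scale, 1/cos φ).
Areal scale = k² = sec²φ = 1/cos²(66°) = 1/0.4067² = 6.045.
True area = apparent / (areal scale) = 84000 / 6.045 ≈ 13900 km².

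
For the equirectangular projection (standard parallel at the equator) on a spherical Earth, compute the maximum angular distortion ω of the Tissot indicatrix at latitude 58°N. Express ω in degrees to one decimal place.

Plate carrée maps x = Rλ, y = Rφ. The meridian scale is h = 1 and the parallel scale is k = 1/cos φ = sec φ.
At 58°: h = 1.000, k = 1.887; principal scales a = 1.887, b = 1.000.
sin(ω/2) = (a − b)/(a + b) = 0.8871/2.887 = 0.3073, so ω = 2 arcsin(0.3073) ≈ 35.8°.

35.8°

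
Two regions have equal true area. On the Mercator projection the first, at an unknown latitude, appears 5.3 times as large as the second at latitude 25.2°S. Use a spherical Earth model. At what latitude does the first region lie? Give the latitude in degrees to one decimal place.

For equal true areas on Mercator, apparent areas scale as sec²φ, so the ratio is cos²φ₂ / cos²φ₁.
cos²φ₂ / cos²φ₁ = 5.3  ⇒  cos φ₁ = cos 25.2° / √5.3 = 0.9048/2.302 = 0.3930.
φ₁ = arccos(0.3930) ≈ 66.9°.

66.9°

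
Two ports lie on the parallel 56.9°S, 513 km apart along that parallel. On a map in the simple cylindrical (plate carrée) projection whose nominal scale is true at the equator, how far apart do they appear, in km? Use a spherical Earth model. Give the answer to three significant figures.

Plate carrée maps x = Rλ, y = Rφ. The meridian scale is h = 1 and the parallel scale is k = 1/cos φ = sec φ.
Along the parallel, k = sec 56.9° = 1/0.5461 = 1.831.
Map distance = 513 × 1.831 ≈ 939 km.

939 km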